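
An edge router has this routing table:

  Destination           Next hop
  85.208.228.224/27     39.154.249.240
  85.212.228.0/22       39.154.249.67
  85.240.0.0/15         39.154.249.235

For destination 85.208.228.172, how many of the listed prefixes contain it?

No listed prefix contains 85.208.228.172.
Total matching entries: 0.

0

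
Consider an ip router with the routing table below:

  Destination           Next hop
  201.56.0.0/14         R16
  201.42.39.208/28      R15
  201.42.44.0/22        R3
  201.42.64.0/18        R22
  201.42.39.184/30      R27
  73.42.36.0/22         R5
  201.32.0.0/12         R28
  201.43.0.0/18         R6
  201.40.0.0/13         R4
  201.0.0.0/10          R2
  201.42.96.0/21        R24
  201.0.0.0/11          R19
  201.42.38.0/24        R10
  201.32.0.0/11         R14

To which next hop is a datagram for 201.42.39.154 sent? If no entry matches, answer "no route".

R4

Routes whose prefix contains 201.42.39.154:
  201.0.0.0/10 (201.0.0.0 - 201.63.255.255) -> R2
  201.32.0.0/11 (201.32.0.0 - 201.63.255.255) -> R14
  201.32.0.0/12 (201.32.0.0 - 201.47.255.255) -> R28
  201.40.0.0/13 (201.40.0.0 - 201.47.255.255) -> R4
More-specific entries that do NOT match:
  201.42.39.184/30 (201.42.39.184 - 201.42.39.187) does not contain 201.42.39.154
  201.42.39.208/28 (201.42.39.208 - 201.42.39.223) does not contain 201.42.39.154
  201.42.38.0/24 (201.42.38.0 - 201.42.38.255) does not contain 201.42.39.154
  201.42.44.0/22 (201.42.44.0 - 201.42.47.255) does not contain 201.42.39.154
  73.42.36.0/22 (73.42.36.0 - 73.42.39.255) does not contain 201.42.39.154
  201.42.96.0/21 (201.42.96.0 - 201.42.103.255) does not contain 201.42.39.154
  201.42.64.0/18 (201.42.64.0 - 201.42.127.255) does not contain 201.42.39.154
  201.43.0.0/18 (201.43.0.0 - 201.43.63.255) does not contain 201.42.39.154
  201.56.0.0/14 (201.56.0.0 - 201.59.255.255) does not contain 201.42.39.154
Longest matching prefix is /13 -> next hop R4.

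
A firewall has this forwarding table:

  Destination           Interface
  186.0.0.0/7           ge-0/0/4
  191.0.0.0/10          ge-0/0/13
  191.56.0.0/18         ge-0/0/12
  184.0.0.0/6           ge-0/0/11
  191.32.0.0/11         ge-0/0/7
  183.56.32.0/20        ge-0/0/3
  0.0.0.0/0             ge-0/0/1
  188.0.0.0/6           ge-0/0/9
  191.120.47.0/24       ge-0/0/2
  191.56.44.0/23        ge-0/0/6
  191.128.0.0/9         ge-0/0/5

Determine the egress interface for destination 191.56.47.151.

Routes whose prefix contains 191.56.47.151:
  0.0.0.0/0 (default, matches everything) -> ge-0/0/1
  188.0.0.0/6 (188.0.0.0 - 191.255.255.255) -> ge-0/0/9
  191.0.0.0/10 (191.0.0.0 - 191.63.255.255) -> ge-0/0/13
  191.32.0.0/11 (191.32.0.0 - 191.63.255.255) -> ge-0/0/7
  191.56.0.0/18 (191.56.0.0 - 191.56.63.255) -> ge-0/0/12
More-specific entries that do NOT match:
  191.120.47.0/24 (191.120.47.0 - 191.120.47.255) does not contain 191.56.47.151
  191.56.44.0/23 (191.56.44.0 - 191.56.45.255) does not contain 191.56.47.151
  183.56.32.0/20 (183.56.32.0 - 183.56.47.255) does not contain 191.56.47.151
Longest matching prefix is /18 -> interface ge-0/0/12.

ge-0/0/12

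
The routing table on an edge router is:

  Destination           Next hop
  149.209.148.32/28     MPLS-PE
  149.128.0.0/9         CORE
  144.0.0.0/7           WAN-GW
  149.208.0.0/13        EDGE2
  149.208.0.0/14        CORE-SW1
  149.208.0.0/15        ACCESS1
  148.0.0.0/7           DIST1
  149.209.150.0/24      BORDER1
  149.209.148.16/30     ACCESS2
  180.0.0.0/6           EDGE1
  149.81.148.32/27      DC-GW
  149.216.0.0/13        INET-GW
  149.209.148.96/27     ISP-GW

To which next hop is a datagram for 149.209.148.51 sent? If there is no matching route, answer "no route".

ACCESS1

Routes whose prefix contains 149.209.148.51:
  148.0.0.0/7 (148.0.0.0 - 149.255.255.255) -> DIST1
  149.128.0.0/9 (149.128.0.0 - 149.255.255.255) -> CORE
  149.208.0.0/13 (149.208.0.0 - 149.215.255.255) -> EDGE2
  149.208.0.0/14 (149.208.0.0 - 149.211.255.255) -> CORE-SW1
  149.208.0.0/15 (149.208.0.0 - 149.209.255.255) -> ACCESS1
More-specific entries that do NOT match:
  149.209.148.16/30 (149.209.148.16 - 149.209.148.19) does not contain 149.209.148.51
  149.209.148.32/28 (149.209.148.32 - 149.209.148.47) does not contain 149.209.148.51
  149.81.148.32/27 (149.81.148.32 - 149.81.148.63) does not contain 149.209.148.51
  149.209.148.96/27 (149.209.148.96 - 149.209.148.127) does not contain 149.209.148.51
  149.209.150.0/24 (149.209.150.0 - 149.209.150.255) does not contain 149.209.148.51
Longest matching prefix is /15 -> next hop ACCESS1.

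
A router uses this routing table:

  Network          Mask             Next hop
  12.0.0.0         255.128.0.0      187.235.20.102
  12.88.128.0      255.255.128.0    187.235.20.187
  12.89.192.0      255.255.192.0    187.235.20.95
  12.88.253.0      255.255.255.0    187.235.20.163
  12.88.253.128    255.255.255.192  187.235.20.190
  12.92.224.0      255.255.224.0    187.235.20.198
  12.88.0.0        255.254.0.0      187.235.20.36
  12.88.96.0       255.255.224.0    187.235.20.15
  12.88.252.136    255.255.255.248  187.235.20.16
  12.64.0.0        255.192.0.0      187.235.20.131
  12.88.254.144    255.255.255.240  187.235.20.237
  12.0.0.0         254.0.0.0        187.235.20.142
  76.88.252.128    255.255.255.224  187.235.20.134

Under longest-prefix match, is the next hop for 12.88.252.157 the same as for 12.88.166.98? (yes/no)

yes

12.88.252.157: longest match 12.88.128.0/17 -> 187.235.20.187
12.88.166.98: longest match 12.88.128.0/17 -> 187.235.20.187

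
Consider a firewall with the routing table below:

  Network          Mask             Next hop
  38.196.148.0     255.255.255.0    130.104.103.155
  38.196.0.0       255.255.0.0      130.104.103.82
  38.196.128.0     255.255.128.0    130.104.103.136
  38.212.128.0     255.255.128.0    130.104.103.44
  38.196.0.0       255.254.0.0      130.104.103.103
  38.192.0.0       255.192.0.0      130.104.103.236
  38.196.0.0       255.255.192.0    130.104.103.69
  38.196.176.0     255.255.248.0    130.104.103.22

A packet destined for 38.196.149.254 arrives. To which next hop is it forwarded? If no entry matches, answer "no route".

Routes whose prefix contains 38.196.149.254:
  38.192.0.0/10 (38.192.0.0 - 38.255.255.255) -> 130.104.103.236
  38.196.0.0/15 (38.196.0.0 - 38.197.255.255) -> 130.104.103.103
  38.196.0.0/16 (38.196.0.0 - 38.196.255.255) -> 130.104.103.82
  38.196.128.0/17 (38.196.128.0 - 38.196.255.255) -> 130.104.103.136
More-specific entries that do NOT match:
  38.196.148.0/24 (38.196.148.0 - 38.196.148.255) does not contain 38.196.149.254
  38.196.176.0/21 (38.196.176.0 - 38.196.183.255) does not contain 38.196.149.254
  38.196.0.0/18 (38.196.0.0 - 38.196.63.255) does not contain 38.196.149.254
Longest matching prefix is /17 -> next hop 130.104.103.136.

130.104.103.136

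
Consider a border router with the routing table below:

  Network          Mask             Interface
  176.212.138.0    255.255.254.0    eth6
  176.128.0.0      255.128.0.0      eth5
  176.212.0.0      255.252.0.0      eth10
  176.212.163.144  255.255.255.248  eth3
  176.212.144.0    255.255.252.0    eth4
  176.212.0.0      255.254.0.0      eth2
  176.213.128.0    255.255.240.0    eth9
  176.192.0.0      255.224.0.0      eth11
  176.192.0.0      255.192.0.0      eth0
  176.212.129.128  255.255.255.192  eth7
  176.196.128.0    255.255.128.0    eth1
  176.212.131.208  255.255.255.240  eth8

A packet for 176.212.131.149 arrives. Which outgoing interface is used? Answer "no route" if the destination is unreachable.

eth2

Routes whose prefix contains 176.212.131.149:
  176.128.0.0/9 (176.128.0.0 - 176.255.255.255) -> eth5
  176.192.0.0/10 (176.192.0.0 - 176.255.255.255) -> eth0
  176.192.0.0/11 (176.192.0.0 - 176.223.255.255) -> eth11
  176.212.0.0/14 (176.212.0.0 - 176.215.255.255) -> eth10
  176.212.0.0/15 (176.212.0.0 - 176.213.255.255) -> eth2
More-specific entries that do NOT match:
  176.212.163.144/29 (176.212.163.144 - 176.212.163.151) does not contain 176.212.131.149
  176.212.131.208/28 (176.212.131.208 - 176.212.131.223) does not contain 176.212.131.149
  176.212.129.128/26 (176.212.129.128 - 176.212.129.191) does not contain 176.212.131.149
  176.212.138.0/23 (176.212.138.0 - 176.212.139.255) does not contain 176.212.131.149
  176.212.144.0/22 (176.212.144.0 - 176.212.147.255) does not contain 176.212.131.149
  176.213.128.0/20 (176.213.128.0 - 176.213.143.255) does not contain 176.212.131.149
  176.196.128.0/17 (176.196.128.0 - 176.196.255.255) does not contain 176.212.131.149
Longest matching prefix is /15 -> interface eth2.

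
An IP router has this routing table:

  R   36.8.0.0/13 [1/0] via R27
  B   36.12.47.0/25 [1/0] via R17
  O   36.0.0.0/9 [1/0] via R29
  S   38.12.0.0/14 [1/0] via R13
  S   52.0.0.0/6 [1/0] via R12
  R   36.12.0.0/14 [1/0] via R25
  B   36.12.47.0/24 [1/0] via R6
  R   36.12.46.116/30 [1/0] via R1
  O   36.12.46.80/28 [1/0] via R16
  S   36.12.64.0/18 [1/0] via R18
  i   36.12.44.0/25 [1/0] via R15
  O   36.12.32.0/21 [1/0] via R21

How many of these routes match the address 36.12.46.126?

Prefixes containing 36.12.46.126:
  36.0.0.0/9 (36.0.0.0 - 36.127.255.255)
  36.8.0.0/13 (36.8.0.0 - 36.15.255.255)
  36.12.0.0/14 (36.12.0.0 - 36.15.255.255)
Total matching entries: 3.

3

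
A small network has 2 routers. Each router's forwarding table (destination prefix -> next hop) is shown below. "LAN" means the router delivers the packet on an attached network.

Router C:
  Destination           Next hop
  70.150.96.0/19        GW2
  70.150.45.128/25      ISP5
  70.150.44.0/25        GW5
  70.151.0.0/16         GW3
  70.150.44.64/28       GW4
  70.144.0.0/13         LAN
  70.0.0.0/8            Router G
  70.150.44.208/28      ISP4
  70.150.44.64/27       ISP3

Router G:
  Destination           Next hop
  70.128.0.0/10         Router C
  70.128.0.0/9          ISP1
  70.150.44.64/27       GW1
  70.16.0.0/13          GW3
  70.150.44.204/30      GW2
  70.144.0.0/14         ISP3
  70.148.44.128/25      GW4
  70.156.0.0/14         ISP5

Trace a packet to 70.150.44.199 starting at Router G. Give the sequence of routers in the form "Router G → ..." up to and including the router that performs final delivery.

Router G → Router C

At Router G: longest match for 70.150.44.199 is 70.128.0.0/10 -> Router C
At Router C: longest match for 70.150.44.199 is 70.144.0.0/13 -> LAN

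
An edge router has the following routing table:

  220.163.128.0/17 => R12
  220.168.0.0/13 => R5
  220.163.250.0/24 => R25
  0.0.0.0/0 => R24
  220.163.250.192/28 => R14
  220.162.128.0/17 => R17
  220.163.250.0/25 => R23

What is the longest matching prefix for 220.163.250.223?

Entries matching 220.163.250.223:
  0.0.0.0/0 (default, matches everything)
  220.163.128.0/17 (220.163.128.0 - 220.163.255.255)
  220.163.250.0/24 (220.163.250.0 - 220.163.250.255)
Most specific is 220.163.250.0/24.

220.163.250.0/24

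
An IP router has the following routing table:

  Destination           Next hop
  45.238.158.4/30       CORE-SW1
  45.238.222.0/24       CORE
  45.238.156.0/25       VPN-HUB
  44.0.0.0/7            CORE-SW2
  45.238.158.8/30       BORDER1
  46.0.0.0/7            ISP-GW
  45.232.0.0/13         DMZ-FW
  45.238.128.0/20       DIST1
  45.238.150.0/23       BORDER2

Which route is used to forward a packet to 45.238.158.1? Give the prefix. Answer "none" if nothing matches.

45.232.0.0/13

Entries matching 45.238.158.1:
  44.0.0.0/7 (44.0.0.0 - 45.255.255.255)
  45.232.0.0/13 (45.232.0.0 - 45.239.255.255)
Most specific is 45.232.0.0/13.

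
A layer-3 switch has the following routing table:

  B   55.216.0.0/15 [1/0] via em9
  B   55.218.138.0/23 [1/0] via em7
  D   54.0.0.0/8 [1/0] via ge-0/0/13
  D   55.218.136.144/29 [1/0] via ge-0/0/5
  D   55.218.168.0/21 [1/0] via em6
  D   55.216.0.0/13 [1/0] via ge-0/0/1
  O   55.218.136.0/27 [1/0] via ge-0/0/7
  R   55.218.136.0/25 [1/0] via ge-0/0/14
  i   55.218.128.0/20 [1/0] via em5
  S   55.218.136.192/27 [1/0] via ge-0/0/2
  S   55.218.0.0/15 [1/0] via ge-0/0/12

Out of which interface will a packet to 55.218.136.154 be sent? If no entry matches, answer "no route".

Routes whose prefix contains 55.218.136.154:
  55.216.0.0/13 (55.216.0.0 - 55.223.255.255) -> ge-0/0/1
  55.218.0.0/15 (55.218.0.0 - 55.219.255.255) -> ge-0/0/12
  55.218.128.0/20 (55.218.128.0 - 55.218.143.255) -> em5
More-specific entries that do NOT match:
  55.218.136.144/29 (55.218.136.144 - 55.218.136.151) does not contain 55.218.136.154
  55.218.136.0/27 (55.218.136.0 - 55.218.136.31) does not contain 55.218.136.154
  55.218.136.192/27 (55.218.136.192 - 55.218.136.223) does not contain 55.218.136.154
  55.218.136.0/25 (55.218.136.0 - 55.218.136.127) does not contain 55.218.136.154
  55.218.138.0/23 (55.218.138.0 - 55.218.139.255) does not contain 55.218.136.154
  55.218.168.0/21 (55.218.168.0 - 55.218.175.255) does not contain 55.218.136.154
Longest matching prefix is /20 -> interface em5.

em5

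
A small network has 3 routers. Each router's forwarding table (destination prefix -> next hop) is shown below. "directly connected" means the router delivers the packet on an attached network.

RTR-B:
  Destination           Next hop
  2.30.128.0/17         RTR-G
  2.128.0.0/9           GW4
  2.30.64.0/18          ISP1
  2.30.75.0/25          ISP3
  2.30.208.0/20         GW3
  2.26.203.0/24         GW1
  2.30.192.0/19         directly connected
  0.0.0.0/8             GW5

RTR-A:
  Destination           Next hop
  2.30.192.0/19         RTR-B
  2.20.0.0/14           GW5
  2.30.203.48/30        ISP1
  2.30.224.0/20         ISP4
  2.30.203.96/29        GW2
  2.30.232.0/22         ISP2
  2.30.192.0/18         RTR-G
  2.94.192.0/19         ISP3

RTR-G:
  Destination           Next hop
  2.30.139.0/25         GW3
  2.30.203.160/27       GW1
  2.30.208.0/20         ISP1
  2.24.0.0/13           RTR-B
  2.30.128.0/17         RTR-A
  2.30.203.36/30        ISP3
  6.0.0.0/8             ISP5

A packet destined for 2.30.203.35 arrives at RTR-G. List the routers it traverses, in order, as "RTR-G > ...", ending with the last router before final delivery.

At RTR-G: longest match for 2.30.203.35 is 2.30.128.0/17 -> RTR-A
At RTR-A: longest match for 2.30.203.35 is 2.30.192.0/19 -> RTR-B
At RTR-B: longest match for 2.30.203.35 is 2.30.192.0/19 -> directly connected

RTR-G > RTR-A > RTR-B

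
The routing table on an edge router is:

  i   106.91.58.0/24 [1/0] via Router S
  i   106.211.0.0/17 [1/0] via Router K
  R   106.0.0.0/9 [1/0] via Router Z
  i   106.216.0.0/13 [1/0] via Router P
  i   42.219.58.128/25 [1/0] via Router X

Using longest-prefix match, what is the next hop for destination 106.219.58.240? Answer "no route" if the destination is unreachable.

Routes whose prefix contains 106.219.58.240:
  106.216.0.0/13 (106.216.0.0 - 106.223.255.255) -> Router P
More-specific entries that do NOT match:
  42.219.58.128/25 (42.219.58.128 - 42.219.58.255) does not contain 106.219.58.240
  106.91.58.0/24 (106.91.58.0 - 106.91.58.255) does not contain 106.219.58.240
  106.211.0.0/17 (106.211.0.0 - 106.211.127.255) does not contain 106.219.58.240
Longest matching prefix is /13 -> next hop Router P.

Router P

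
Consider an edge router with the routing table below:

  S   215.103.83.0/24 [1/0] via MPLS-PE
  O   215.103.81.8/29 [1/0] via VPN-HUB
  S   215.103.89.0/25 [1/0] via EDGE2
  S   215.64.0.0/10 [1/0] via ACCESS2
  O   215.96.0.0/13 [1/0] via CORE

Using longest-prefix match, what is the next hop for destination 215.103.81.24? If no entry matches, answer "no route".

Routes whose prefix contains 215.103.81.24:
  215.64.0.0/10 (215.64.0.0 - 215.127.255.255) -> ACCESS2
  215.96.0.0/13 (215.96.0.0 - 215.103.255.255) -> CORE
More-specific entries that do NOT match:
  215.103.81.8/29 (215.103.81.8 - 215.103.81.15) does not contain 215.103.81.24
  215.103.89.0/25 (215.103.89.0 - 215.103.89.127) does not contain 215.103.81.24
  215.103.83.0/24 (215.103.83.0 - 215.103.83.255) does not contain 215.103.81.24
Longest matching prefix is /13 -> next hop CORE.

CORE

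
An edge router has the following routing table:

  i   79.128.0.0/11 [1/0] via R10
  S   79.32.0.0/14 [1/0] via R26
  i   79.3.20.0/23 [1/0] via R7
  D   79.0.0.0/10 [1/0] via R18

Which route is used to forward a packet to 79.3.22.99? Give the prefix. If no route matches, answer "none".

Entries matching 79.3.22.99:
  79.0.0.0/10 (79.0.0.0 - 79.63.255.255)
Most specific is 79.0.0.0/10.

79.0.0.0/10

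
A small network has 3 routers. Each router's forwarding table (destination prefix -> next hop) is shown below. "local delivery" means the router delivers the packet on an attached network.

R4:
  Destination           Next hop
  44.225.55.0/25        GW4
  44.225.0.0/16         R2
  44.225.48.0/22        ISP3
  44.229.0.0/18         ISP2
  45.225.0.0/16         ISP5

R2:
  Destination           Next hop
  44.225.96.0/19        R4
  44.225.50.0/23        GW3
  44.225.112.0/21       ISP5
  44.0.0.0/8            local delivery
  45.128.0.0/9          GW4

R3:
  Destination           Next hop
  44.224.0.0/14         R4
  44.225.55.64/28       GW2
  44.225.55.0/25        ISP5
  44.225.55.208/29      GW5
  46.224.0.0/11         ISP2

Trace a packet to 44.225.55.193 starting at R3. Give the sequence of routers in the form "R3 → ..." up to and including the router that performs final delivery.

R3 → R4 → R2

At R3: longest match for 44.225.55.193 is 44.224.0.0/14 -> R4
At R4: longest match for 44.225.55.193 is 44.225.0.0/16 -> R2
At R2: longest match for 44.225.55.193 is 44.0.0.0/8 -> local delivery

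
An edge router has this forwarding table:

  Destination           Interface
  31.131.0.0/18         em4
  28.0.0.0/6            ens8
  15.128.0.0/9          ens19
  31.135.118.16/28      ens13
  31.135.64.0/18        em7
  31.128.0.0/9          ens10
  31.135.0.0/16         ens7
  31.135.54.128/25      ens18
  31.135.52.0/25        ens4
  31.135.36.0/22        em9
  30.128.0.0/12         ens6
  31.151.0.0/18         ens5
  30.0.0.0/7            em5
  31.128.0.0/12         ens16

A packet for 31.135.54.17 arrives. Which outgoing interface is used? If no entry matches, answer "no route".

ens7

Routes whose prefix contains 31.135.54.17:
  28.0.0.0/6 (28.0.0.0 - 31.255.255.255) -> ens8
  30.0.0.0/7 (30.0.0.0 - 31.255.255.255) -> em5
  31.128.0.0/9 (31.128.0.0 - 31.255.255.255) -> ens10
  31.128.0.0/12 (31.128.0.0 - 31.143.255.255) -> ens16
  31.135.0.0/16 (31.135.0.0 - 31.135.255.255) -> ens7
More-specific entries that do NOT match:
  31.135.118.16/28 (31.135.118.16 - 31.135.118.31) does not contain 31.135.54.17
  31.135.54.128/25 (31.135.54.128 - 31.135.54.255) does not contain 31.135.54.17
  31.135.52.0/25 (31.135.52.0 - 31.135.52.127) does not contain 31.135.54.17
  31.135.36.0/22 (31.135.36.0 - 31.135.39.255) does not contain 31.135.54.17
  31.131.0.0/18 (31.131.0.0 - 31.131.63.255) does not contain 31.135.54.17
  31.135.64.0/18 (31.135.64.0 - 31.135.127.255) does not contain 31.135.54.17
  31.151.0.0/18 (31.151.0.0 - 31.151.63.255) does not contain 31.135.54.17
Longest matching prefix is /16 -> interface ens7.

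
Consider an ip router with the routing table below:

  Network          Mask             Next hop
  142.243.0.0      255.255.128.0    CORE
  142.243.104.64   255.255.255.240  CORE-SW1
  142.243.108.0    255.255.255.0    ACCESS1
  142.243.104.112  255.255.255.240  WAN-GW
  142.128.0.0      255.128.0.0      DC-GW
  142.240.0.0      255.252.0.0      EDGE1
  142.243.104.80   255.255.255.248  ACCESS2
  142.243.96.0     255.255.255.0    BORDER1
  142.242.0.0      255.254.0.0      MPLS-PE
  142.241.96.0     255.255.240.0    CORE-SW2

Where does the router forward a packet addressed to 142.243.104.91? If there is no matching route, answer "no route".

Routes whose prefix contains 142.243.104.91:
  142.128.0.0/9 (142.128.0.0 - 142.255.255.255) -> DC-GW
  142.240.0.0/14 (142.240.0.0 - 142.243.255.255) -> EDGE1
  142.242.0.0/15 (142.242.0.0 - 142.243.255.255) -> MPLS-PE
  142.243.0.0/17 (142.243.0.0 - 142.243.127.255) -> CORE
More-specific entries that do NOT match:
  142.243.104.80/29 (142.243.104.80 - 142.243.104.87) does not contain 142.243.104.91
  142.243.104.64/28 (142.243.104.64 - 142.243.104.79) does not contain 142.243.104.91
  142.243.104.112/28 (142.243.104.112 - 142.243.104.127) does not contain 142.243.104.91
  142.243.108.0/24 (142.243.108.0 - 142.243.108.255) does not contain 142.243.104.91
  142.243.96.0/24 (142.243.96.0 - 142.243.96.255) does not contain 142.243.104.91
  142.241.96.0/20 (142.241.96.0 - 142.241.111.255) does not contain 142.243.104.91
Longest matching prefix is /17 -> next hop CORE.

CORE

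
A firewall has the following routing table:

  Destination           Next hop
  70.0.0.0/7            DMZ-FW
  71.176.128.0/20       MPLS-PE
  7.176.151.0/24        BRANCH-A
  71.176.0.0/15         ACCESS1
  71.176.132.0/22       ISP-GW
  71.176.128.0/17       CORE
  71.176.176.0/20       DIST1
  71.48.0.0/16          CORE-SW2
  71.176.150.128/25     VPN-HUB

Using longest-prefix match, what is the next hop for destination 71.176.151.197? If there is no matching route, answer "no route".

CORE

Routes whose prefix contains 71.176.151.197:
  70.0.0.0/7 (70.0.0.0 - 71.255.255.255) -> DMZ-FW
  71.176.0.0/15 (71.176.0.0 - 71.177.255.255) -> ACCESS1
  71.176.128.0/17 (71.176.128.0 - 71.176.255.255) -> CORE
More-specific entries that do NOT match:
  71.176.150.128/25 (71.176.150.128 - 71.176.150.255) does not contain 71.176.151.197
  7.176.151.0/24 (7.176.151.0 - 7.176.151.255) does not contain 71.176.151.197
  71.176.132.0/22 (71.176.132.0 - 71.176.135.255) does not contain 71.176.151.197
  71.176.128.0/20 (71.176.128.0 - 71.176.143.255) does not contain 71.176.151.197
  71.176.176.0/20 (71.176.176.0 - 71.176.191.255) does not contain 71.176.151.197
Longest matching prefix is /17 -> next hop CORE.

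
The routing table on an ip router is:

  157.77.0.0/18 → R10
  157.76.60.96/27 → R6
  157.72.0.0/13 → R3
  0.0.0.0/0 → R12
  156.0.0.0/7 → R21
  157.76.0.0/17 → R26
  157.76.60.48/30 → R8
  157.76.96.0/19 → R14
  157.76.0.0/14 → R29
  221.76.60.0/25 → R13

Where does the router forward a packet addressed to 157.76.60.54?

Routes whose prefix contains 157.76.60.54:
  0.0.0.0/0 (default, matches everything) -> R12
  156.0.0.0/7 (156.0.0.0 - 157.255.255.255) -> R21
  157.72.0.0/13 (157.72.0.0 - 157.79.255.255) -> R3
  157.76.0.0/14 (157.76.0.0 - 157.79.255.255) -> R29
  157.76.0.0/17 (157.76.0.0 - 157.76.127.255) -> R26
More-specific entries that do NOT match:
  157.76.60.48/30 (157.76.60.48 - 157.76.60.51) does not contain 157.76.60.54
  157.76.60.96/27 (157.76.60.96 - 157.76.60.127) does not contain 157.76.60.54
  221.76.60.0/25 (221.76.60.0 - 221.76.60.127) does not contain 157.76.60.54
  157.76.96.0/19 (157.76.96.0 - 157.76.127.255) does not contain 157.76.60.54
  157.77.0.0/18 (157.77.0.0 - 157.77.63.255) does not contain 157.76.60.54
Longest matching prefix is /17 -> next hop R26.

R26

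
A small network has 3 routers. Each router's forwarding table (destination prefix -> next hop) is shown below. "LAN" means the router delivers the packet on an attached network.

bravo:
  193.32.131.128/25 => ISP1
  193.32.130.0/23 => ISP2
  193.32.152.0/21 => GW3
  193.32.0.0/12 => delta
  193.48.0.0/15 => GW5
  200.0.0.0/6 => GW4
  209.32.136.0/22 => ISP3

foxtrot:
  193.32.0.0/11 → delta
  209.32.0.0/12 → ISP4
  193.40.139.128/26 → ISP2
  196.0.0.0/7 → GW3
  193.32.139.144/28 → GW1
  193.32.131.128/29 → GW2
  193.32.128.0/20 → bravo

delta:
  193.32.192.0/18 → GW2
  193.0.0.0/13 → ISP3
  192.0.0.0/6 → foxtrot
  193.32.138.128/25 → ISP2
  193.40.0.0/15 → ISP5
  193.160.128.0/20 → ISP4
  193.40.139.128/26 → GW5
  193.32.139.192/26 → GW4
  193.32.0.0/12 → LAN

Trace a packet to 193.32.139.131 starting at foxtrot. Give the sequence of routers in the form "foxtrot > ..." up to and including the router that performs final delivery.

At foxtrot: longest match for 193.32.139.131 is 193.32.128.0/20 -> bravo
At bravo: longest match for 193.32.139.131 is 193.32.0.0/12 -> delta
At delta: longest match for 193.32.139.131 is 193.32.0.0/12 -> LAN

foxtrot > bravo > delta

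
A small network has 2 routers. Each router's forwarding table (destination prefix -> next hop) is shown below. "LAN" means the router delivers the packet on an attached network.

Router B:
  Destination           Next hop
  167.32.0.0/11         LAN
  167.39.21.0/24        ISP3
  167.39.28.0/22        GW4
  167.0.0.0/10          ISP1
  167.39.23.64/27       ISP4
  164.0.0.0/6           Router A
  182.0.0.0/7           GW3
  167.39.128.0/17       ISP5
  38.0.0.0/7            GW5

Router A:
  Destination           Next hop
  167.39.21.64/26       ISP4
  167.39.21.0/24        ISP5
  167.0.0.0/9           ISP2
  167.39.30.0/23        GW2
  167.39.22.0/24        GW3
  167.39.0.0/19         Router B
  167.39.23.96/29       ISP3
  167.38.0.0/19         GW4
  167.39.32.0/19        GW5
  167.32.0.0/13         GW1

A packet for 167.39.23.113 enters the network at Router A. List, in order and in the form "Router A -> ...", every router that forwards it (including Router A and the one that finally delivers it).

Router A -> Router B

At Router A: longest match for 167.39.23.113 is 167.39.0.0/19 -> Router B
At Router B: longest match for 167.39.23.113 is 167.32.0.0/11 -> LAN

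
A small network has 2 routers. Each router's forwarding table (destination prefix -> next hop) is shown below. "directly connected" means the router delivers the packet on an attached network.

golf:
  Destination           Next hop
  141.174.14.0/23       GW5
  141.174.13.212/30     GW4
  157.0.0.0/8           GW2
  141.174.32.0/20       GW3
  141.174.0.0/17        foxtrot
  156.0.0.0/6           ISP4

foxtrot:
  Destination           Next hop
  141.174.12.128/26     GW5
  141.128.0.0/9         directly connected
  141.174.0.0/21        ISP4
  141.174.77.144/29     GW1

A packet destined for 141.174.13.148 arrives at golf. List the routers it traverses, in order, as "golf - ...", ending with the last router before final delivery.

golf - foxtrot

At golf: longest match for 141.174.13.148 is 141.174.0.0/17 -> foxtrot
At foxtrot: longest match for 141.174.13.148 is 141.128.0.0/9 -> directly connected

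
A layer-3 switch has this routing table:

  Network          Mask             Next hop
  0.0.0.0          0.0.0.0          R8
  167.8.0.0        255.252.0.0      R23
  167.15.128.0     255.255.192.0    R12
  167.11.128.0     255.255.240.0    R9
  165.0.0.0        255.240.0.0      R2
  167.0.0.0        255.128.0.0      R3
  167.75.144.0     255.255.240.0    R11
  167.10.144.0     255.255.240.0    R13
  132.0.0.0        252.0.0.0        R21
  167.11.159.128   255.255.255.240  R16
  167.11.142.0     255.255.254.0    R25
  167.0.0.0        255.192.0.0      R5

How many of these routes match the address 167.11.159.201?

Prefixes containing 167.11.159.201:
  0.0.0.0/0 (default, matches everything)
  167.0.0.0/9 (167.0.0.0 - 167.127.255.255)
  167.0.0.0/10 (167.0.0.0 - 167.63.255.255)
  167.8.0.0/14 (167.8.0.0 - 167.11.255.255)
Total matching entries: 4.

4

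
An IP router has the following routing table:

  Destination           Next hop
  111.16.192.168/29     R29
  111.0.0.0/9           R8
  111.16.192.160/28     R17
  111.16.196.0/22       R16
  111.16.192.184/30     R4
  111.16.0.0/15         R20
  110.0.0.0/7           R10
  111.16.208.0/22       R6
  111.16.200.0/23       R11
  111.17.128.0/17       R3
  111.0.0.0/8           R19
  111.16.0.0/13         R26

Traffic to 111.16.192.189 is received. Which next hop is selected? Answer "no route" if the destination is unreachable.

R20

Routes whose prefix contains 111.16.192.189:
  110.0.0.0/7 (110.0.0.0 - 111.255.255.255) -> R10
  111.0.0.0/8 (111.0.0.0 - 111.255.255.255) -> R19
  111.0.0.0/9 (111.0.0.0 - 111.127.255.255) -> R8
  111.16.0.0/13 (111.16.0.0 - 111.23.255.255) -> R26
  111.16.0.0/15 (111.16.0.0 - 111.17.255.255) -> R20
More-specific entries that do NOT match:
  111.16.192.184/30 (111.16.192.184 - 111.16.192.187) does not contain 111.16.192.189
  111.16.192.168/29 (111.16.192.168 - 111.16.192.175) does not contain 111.16.192.189
  111.16.192.160/28 (111.16.192.160 - 111.16.192.175) does not contain 111.16.192.189
  111.16.200.0/23 (111.16.200.0 - 111.16.201.255) does not contain 111.16.192.189
  111.16.196.0/22 (111.16.196.0 - 111.16.199.255) does not contain 111.16.192.189
  111.16.208.0/22 (111.16.208.0 - 111.16.211.255) does not contain 111.16.192.189
  111.17.128.0/17 (111.17.128.0 - 111.17.255.255) does not contain 111.16.192.189
Longest matching prefix is /15 -> next hop R20.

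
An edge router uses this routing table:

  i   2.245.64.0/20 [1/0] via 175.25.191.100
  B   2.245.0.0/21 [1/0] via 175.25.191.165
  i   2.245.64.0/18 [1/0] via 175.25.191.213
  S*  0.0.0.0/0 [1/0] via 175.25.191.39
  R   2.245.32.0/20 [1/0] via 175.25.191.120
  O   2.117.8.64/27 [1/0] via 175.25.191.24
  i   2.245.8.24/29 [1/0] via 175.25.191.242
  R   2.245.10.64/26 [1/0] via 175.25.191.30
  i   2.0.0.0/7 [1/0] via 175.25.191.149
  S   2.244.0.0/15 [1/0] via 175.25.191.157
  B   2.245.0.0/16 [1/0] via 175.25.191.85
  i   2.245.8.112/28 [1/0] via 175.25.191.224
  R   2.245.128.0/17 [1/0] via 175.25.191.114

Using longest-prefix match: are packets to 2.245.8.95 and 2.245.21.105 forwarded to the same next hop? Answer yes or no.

2.245.8.95: longest match 2.245.0.0/16 -> 175.25.191.85
2.245.21.105: longest match 2.245.0.0/16 -> 175.25.191.85

yes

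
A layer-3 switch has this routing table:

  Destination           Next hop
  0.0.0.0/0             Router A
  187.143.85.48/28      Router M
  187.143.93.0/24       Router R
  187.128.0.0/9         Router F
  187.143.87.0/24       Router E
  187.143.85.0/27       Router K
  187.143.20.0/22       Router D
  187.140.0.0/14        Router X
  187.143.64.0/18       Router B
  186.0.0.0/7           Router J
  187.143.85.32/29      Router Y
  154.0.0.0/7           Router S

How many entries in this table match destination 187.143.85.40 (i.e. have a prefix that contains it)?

Prefixes containing 187.143.85.40:
  0.0.0.0/0 (default, matches everything)
  186.0.0.0/7 (186.0.0.0 - 187.255.255.255)
  187.128.0.0/9 (187.128.0.0 - 187.255.255.255)
  187.140.0.0/14 (187.140.0.0 - 187.143.255.255)
  187.143.64.0/18 (187.143.64.0 - 187.143.127.255)
Total matching entries: 5.

5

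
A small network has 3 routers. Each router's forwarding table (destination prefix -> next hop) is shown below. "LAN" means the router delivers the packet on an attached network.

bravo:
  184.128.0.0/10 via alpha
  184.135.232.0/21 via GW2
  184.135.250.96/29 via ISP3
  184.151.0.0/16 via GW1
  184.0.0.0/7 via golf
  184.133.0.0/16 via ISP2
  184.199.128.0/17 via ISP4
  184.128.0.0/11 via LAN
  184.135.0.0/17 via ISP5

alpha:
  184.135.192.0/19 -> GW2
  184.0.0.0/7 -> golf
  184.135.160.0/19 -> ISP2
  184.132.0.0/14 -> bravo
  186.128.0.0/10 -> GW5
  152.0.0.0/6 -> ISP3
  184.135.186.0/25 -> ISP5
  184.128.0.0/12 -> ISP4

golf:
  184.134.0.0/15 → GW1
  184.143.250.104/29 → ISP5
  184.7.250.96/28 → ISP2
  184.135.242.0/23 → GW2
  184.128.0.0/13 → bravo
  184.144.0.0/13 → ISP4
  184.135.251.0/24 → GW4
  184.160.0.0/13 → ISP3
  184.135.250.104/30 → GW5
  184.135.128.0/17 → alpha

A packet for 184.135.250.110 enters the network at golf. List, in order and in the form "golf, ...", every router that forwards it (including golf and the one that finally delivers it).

At golf: longest match for 184.135.250.110 is 184.135.128.0/17 -> alpha
At alpha: longest match for 184.135.250.110 is 184.132.0.0/14 -> bravo
At bravo: longest match for 184.135.250.110 is 184.128.0.0/11 -> LAN

golf, alpha, bravo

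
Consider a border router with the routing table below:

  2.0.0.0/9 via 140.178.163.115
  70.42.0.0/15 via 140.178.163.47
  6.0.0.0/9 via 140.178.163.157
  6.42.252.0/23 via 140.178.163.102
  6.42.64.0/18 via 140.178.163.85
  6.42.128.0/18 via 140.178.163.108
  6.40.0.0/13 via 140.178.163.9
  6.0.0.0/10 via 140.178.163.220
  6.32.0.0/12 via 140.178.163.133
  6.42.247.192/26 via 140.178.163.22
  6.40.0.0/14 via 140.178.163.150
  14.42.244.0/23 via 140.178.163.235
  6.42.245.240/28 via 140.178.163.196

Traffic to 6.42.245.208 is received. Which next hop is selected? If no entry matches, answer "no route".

140.178.163.150

Routes whose prefix contains 6.42.245.208:
  6.0.0.0/9 (6.0.0.0 - 6.127.255.255) -> 140.178.163.157
  6.0.0.0/10 (6.0.0.0 - 6.63.255.255) -> 140.178.163.220
  6.32.0.0/12 (6.32.0.0 - 6.47.255.255) -> 140.178.163.133
  6.40.0.0/13 (6.40.0.0 - 6.47.255.255) -> 140.178.163.9
  6.40.0.0/14 (6.40.0.0 - 6.43.255.255) -> 140.178.163.150
More-specific entries that do NOT match:
  6.42.245.240/28 (6.42.245.240 - 6.42.245.255) does not contain 6.42.245.208
  6.42.247.192/26 (6.42.247.192 - 6.42.247.255) does not contain 6.42.245.208
  6.42.252.0/23 (6.42.252.0 - 6.42.253.255) does not contain 6.42.245.208
  14.42.244.0/23 (14.42.244.0 - 14.42.245.255) does not contain 6.42.245.208
  6.42.64.0/18 (6.42.64.0 - 6.42.127.255) does not contain 6.42.245.208
  6.42.128.0/18 (6.42.128.0 - 6.42.191.255) does not contain 6.42.245.208
  70.42.0.0/15 (70.42.0.0 - 70.43.255.255) does not contain 6.42.245.208
Longest matching prefix is /14 -> next hop 140.178.163.150.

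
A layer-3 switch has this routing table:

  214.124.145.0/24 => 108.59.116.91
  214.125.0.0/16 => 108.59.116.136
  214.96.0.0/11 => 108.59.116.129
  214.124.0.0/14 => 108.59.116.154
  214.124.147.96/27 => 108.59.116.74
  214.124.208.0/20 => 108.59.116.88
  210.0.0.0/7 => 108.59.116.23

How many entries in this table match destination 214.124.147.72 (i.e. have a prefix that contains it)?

Prefixes containing 214.124.147.72:
  214.96.0.0/11 (214.96.0.0 - 214.127.255.255)
  214.124.0.0/14 (214.124.0.0 - 214.127.255.255)
Total matching entries: 2.

2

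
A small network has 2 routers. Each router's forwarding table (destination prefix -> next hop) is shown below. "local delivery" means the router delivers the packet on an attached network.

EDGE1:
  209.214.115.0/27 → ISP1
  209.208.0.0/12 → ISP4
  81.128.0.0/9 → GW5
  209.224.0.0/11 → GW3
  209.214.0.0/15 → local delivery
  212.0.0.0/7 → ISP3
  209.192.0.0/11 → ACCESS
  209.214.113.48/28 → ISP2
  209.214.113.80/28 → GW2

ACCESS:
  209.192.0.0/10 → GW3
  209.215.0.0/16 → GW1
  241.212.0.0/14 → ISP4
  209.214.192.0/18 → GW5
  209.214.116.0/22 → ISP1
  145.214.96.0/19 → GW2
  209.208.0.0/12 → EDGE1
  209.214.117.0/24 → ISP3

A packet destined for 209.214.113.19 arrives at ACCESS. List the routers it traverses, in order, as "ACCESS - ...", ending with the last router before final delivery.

ACCESS - EDGE1

At ACCESS: longest match for 209.214.113.19 is 209.208.0.0/12 -> EDGE1
At EDGE1: longest match for 209.214.113.19 is 209.214.0.0/15 -> local delivery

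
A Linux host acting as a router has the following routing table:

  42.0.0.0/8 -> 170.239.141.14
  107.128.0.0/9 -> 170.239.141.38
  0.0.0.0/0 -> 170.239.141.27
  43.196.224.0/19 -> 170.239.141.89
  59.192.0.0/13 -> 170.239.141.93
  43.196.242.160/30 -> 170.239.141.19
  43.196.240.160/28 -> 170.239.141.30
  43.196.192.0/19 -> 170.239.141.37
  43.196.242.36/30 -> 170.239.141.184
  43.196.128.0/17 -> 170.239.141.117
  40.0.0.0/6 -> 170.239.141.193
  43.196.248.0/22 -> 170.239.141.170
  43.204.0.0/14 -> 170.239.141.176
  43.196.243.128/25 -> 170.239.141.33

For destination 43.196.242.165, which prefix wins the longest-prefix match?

Entries matching 43.196.242.165:
  0.0.0.0/0 (default, matches everything)
  40.0.0.0/6 (40.0.0.0 - 43.255.255.255)
  43.196.128.0/17 (43.196.128.0 - 43.196.255.255)
  43.196.224.0/19 (43.196.224.0 - 43.196.255.255)
Most specific is 43.196.224.0/19.

43.196.224.0/19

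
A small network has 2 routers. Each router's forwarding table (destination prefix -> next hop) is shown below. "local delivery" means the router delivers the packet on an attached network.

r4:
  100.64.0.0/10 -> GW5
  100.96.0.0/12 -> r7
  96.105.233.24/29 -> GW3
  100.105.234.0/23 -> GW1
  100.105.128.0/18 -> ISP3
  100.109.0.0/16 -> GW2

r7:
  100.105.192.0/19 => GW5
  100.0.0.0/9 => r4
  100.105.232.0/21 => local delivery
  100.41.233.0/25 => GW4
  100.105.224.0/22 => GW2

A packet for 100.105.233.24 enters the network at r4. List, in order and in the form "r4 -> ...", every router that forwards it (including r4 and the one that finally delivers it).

r4 -> r7

At r4: longest match for 100.105.233.24 is 100.96.0.0/12 -> r7
At r7: longest match for 100.105.233.24 is 100.105.232.0/21 -> local delivery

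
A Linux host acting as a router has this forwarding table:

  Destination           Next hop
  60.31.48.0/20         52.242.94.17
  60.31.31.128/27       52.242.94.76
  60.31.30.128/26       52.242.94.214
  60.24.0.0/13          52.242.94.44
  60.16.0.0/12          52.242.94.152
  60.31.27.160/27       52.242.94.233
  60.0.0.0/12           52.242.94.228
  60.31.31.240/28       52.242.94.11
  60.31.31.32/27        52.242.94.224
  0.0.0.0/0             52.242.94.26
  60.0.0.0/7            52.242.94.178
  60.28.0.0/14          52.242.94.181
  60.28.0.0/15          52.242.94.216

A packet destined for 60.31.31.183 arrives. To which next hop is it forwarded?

Routes whose prefix contains 60.31.31.183:
  0.0.0.0/0 (default, matches everything) -> 52.242.94.26
  60.0.0.0/7 (60.0.0.0 - 61.255.255.255) -> 52.242.94.178
  60.16.0.0/12 (60.16.0.0 - 60.31.255.255) -> 52.242.94.152
  60.24.0.0/13 (60.24.0.0 - 60.31.255.255) -> 52.242.94.44
  60.28.0.0/14 (60.28.0.0 - 60.31.255.255) -> 52.242.94.181
More-specific entries that do NOT match:
  60.31.31.240/28 (60.31.31.240 - 60.31.31.255) does not contain 60.31.31.183
  60.31.31.128/27 (60.31.31.128 - 60.31.31.159) does not contain 60.31.31.183
  60.31.27.160/27 (60.31.27.160 - 60.31.27.191) does not contain 60.31.31.183
  60.31.31.32/27 (60.31.31.32 - 60.31.31.63) does not contain 60.31.31.183
  60.31.30.128/26 (60.31.30.128 - 60.31.30.191) does not contain 60.31.31.183
  60.31.48.0/20 (60.31.48.0 - 60.31.63.255) does not contain 60.31.31.183
  60.28.0.0/15 (60.28.0.0 - 60.29.255.255) does not contain 60.31.31.183
Longest matching prefix is /14 -> next hop 52.242.94.181.

52.242.94.181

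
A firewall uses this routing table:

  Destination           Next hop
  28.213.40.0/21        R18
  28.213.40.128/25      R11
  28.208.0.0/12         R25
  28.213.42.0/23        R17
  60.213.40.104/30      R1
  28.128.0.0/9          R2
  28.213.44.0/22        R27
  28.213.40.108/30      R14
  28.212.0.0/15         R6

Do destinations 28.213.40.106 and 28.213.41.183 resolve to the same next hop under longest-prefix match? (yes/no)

yes

28.213.40.106: longest match 28.213.40.0/21 -> R18
28.213.41.183: longest match 28.213.40.0/21 -> R18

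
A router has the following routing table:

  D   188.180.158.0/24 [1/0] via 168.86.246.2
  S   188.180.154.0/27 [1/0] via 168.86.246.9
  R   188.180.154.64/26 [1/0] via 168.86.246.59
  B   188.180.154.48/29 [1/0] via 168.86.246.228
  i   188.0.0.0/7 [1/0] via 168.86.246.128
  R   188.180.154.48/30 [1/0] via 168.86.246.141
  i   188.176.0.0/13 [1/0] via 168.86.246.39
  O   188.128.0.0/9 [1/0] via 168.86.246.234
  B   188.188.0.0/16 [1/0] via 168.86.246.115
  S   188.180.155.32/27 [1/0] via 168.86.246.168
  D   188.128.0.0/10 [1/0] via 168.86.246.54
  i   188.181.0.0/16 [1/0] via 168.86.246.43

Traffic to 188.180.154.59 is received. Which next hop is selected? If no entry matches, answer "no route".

168.86.246.39

Routes whose prefix contains 188.180.154.59:
  188.0.0.0/7 (188.0.0.0 - 189.255.255.255) -> 168.86.246.128
  188.128.0.0/9 (188.128.0.0 - 188.255.255.255) -> 168.86.246.234
  188.128.0.0/10 (188.128.0.0 - 188.191.255.255) -> 168.86.246.54
  188.176.0.0/13 (188.176.0.0 - 188.183.255.255) -> 168.86.246.39
More-specific entries that do NOT match:
  188.180.154.48/30 (188.180.154.48 - 188.180.154.51) does not contain 188.180.154.59
  188.180.154.48/29 (188.180.154.48 - 188.180.154.55) does not contain 188.180.154.59
  188.180.154.0/27 (188.180.154.0 - 188.180.154.31) does not contain 188.180.154.59
  188.180.155.32/27 (188.180.155.32 - 188.180.155.63) does not contain 188.180.154.59
  188.180.154.64/26 (188.180.154.64 - 188.180.154.127) does not contain 188.180.154.59
  188.180.158.0/24 (188.180.158.0 - 188.180.158.255) does not contain 188.180.154.59
  188.188.0.0/16 (188.188.0.0 - 188.188.255.255) does not contain 188.180.154.59
  188.181.0.0/16 (188.181.0.0 - 188.181.255.255) does not contain 188.180.154.59
Longest matching prefix is /13 -> next hop 168.86.246.39.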